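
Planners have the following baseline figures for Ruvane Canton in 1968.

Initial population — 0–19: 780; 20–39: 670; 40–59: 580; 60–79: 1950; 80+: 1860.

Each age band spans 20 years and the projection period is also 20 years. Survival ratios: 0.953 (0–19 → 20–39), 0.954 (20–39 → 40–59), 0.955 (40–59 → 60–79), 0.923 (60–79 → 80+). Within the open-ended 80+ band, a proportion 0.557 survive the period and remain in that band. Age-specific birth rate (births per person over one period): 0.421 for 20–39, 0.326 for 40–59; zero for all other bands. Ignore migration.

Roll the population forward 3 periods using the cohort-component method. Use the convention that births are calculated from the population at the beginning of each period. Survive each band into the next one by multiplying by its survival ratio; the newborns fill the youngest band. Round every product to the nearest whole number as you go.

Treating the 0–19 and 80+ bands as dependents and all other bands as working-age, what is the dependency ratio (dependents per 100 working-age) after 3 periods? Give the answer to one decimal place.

134.1

After projecting period 1:
Births: 670 * 0.421 = 282 ; 580 * 0.326 = 189 → total 471
20–39: 780 * 0.953 = 743
40–59: 670 * 0.954 = 639
60–79: 580 * 0.955 = 554
80+: 1950 * 0.923 + 1860 * 0.557 = 1800 + 1036 = 2836
Population now: 0–19=471, 20–39=743, 40–59=639, 60–79=554, 80+=2836
After projecting period 2:
Births: 743 * 0.421 = 313 ; 639 * 0.326 = 208 → total 521
20–39: 471 * 0.953 = 449
40–59: 743 * 0.954 = 709
60–79: 639 * 0.955 = 610
80+: 554 * 0.923 + 2836 * 0.557 = 511 + 1580 = 2091
Population now: 0–19=521, 20–39=449, 40–59=709, 60–79=610, 80+=2091
After projecting period 3:
Births: 449 * 0.421 = 189 ; 709 * 0.326 = 231 → total 420
20–39: 521 * 0.953 = 497
40–59: 449 * 0.954 = 428
60–79: 709 * 0.955 = 677
80+: 610 * 0.923 + 2091 * 0.557 = 563 + 1165 = 1728
Population now: 0–19=420, 20–39=497, 40–59=428, 60–79=677, 80+=1728
Dependents (band 0–19 + band 80+) = 420 + 1728 = 2148; working-age = 1602; ratio = 2148/1602 × 100 = 134.1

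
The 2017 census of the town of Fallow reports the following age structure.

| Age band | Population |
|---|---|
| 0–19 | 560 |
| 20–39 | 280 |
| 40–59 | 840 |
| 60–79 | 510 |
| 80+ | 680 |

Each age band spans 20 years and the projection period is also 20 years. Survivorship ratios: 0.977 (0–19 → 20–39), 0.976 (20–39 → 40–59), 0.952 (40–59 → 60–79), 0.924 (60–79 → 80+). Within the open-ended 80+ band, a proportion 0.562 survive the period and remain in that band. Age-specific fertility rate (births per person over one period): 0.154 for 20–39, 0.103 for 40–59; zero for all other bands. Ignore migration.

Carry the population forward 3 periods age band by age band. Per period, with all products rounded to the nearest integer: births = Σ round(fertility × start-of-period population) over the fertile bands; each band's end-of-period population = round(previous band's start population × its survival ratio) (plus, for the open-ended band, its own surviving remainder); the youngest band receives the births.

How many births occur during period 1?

130

Call the bands 1 to 5, youngest first.
— Period 1 —
Births: 280 * 0.154 = 43 ; 840 * 0.103 = 87 ⇒ total 130
Band 2: 560 * 0.977 = 547
Band 3: 280 * 0.976 = 273
Band 4: 840 * 0.952 = 800
Band 5: 510 * 0.924 + 680 * 0.562 = 471 + 382 = 853
Population now: 0–19=130, 20–39=547, 40–59=273, 60–79=800, 80+=853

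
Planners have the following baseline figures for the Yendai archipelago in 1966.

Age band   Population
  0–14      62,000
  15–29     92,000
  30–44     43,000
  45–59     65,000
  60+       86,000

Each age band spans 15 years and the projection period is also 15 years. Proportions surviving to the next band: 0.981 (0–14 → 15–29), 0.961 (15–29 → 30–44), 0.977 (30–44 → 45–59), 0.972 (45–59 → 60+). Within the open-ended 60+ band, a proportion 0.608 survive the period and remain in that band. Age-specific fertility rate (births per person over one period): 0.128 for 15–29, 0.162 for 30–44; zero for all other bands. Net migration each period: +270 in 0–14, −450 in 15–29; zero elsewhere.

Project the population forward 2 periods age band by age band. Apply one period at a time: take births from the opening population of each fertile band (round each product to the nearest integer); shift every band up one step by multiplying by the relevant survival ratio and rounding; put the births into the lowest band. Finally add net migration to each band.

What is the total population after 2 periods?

295958

Call the groups 1 to 5, youngest first.
After projecting period 1:
Births: 92000 × 0.128 = 11776, 43000 × 0.162 = 6966 → 18742
Group 2: 62000 × 0.981 = 60822
Group 3: 92000 × 0.961 = 88412
Group 4: 43000 × 0.977 = 42011
Group 5: 65000 × 0.972 + 86000 × 0.608 = 63180 + 52288 = 115468
Net migration: Group 1 + 270 → 19012; Group 2 − 450 → 60372
Giving 19012 / 60372 / 88412 / 42011 / 115468.
After projecting period 2:
Births: 60372 × 0.128 = 7728, 88412 × 0.162 = 14323 → 22051
Group 2: 19012 × 0.981 = 18651
Group 3: 60372 × 0.961 = 58017
Group 4: 88412 × 0.977 = 86379
Group 5: 42011 × 0.972 + 115468 × 0.608 = 40835 + 70205 = 111040
Net migration: Group 1 + 270 → 22321; Group 2 − 450 → 18201
Giving 22321 / 18201 / 58017 / 86379 / 111040.
Total after period 2: 22321 + 18201 + 58017 + 86379 + 111040 = 295958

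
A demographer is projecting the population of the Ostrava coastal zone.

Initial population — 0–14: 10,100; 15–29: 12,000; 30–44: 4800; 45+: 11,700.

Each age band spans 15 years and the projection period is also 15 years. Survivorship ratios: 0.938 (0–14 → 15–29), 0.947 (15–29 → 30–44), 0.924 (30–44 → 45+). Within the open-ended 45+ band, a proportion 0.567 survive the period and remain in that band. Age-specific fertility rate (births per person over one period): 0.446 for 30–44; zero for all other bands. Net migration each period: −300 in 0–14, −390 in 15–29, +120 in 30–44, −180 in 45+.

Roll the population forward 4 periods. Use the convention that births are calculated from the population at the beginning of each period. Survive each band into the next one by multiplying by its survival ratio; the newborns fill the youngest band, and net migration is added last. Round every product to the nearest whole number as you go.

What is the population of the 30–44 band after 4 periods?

Numbering the groups 1..4 from youngest to oldest:
Period 1.
Births: 4800 * 0.446 = 2141
Group 2: 10100 * 0.938 = 9474
Group 3: 12000 * 0.947 = 11364
Group 4: 4800 * 0.924 + 11700 * 0.567 = 4435 + 6634 = 11069
Net migration: Group 1 − 300 → 1841; Group 2 − 390 → 9084; Group 3 + 120 → 11484; Group 4 − 180 → 10889
→ [1841, 9084, 11484, 10889]
Period 2.
Births: 11484 * 0.446 = 5122
Group 2: 1841 * 0.938 = 1727
Group 3: 9084 * 0.947 = 8603
Group 4: 11484 * 0.924 + 10889 * 0.567 = 10611 + 6174 = 16785
Net migration: Group 1 − 300 → 4822; Group 2 − 390 → 1337; Group 3 + 120 → 8723; Group 4 − 180 → 16605
→ [4822, 1337, 8723, 16605]
Period 3.
Births: 8723 * 0.446 = 3890
Group 2: 4822 * 0.938 = 4523
Group 3: 1337 * 0.947 = 1266
Group 4: 8723 * 0.924 + 16605 * 0.567 = 8060 + 9415 = 17475
Net migration: Group 1 − 300 → 3590; Group 2 − 390 → 4133; Group 3 + 120 → 1386; Group 4 − 180 → 17295
→ [3590, 4133, 1386, 17295]
Period 4.
Births: 1386 * 0.446 = 618
Group 2: 3590 * 0.938 = 3367
Group 3: 4133 * 0.947 = 3914
Group 4: 1386 * 0.924 + 17295 * 0.567 = 1281 + 9806 = 11087
Net migration: Group 1 − 300 → 318; Group 2 − 390 → 2977; Group 3 + 120 → 4034; Group 4 − 180 → 10907
→ [318, 2977, 4034, 10907]

4034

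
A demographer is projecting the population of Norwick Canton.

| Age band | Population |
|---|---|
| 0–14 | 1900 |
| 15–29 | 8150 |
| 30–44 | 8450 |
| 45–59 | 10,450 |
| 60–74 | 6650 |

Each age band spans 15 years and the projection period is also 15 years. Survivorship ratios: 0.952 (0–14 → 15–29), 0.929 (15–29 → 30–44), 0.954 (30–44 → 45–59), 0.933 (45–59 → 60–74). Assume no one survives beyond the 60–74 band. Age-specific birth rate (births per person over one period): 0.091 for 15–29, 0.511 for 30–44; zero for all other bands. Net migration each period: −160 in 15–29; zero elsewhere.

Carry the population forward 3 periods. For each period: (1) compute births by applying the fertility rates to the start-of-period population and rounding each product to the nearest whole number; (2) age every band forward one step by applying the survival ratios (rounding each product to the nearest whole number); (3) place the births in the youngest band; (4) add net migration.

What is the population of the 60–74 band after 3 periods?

6739

After projecting period 1:
Births: 8150 × 0.091 = 742, 8450 × 0.511 = 4318 → total 5060
15–29: 1900 × 0.952 = 1809
30–44: 8150 × 0.929 = 7571
45–59: 8450 × 0.954 = 8061
60–74: 10450 × 0.933 = 9750
Net migration: 15–29 − 160 → 1649
End of period: [5060, 1649, 7571, 8061, 9750]
After projecting period 2:
Births: 1649 × 0.091 = 150, 7571 × 0.511 = 3869 → total 4019
15–29: 5060 × 0.952 = 4817
30–44: 1649 × 0.929 = 1532
45–59: 7571 × 0.954 = 7223
60–74: 8061 × 0.933 = 7521
Net migration: 15–29 − 160 → 4657
End of period: [4019, 4657, 1532, 7223, 7521]
After projecting period 3:
Births: 4657 × 0.091 = 424, 1532 × 0.511 = 783 → total 1207
15–29: 4019 × 0.952 = 3826
30–44: 4657 × 0.929 = 4326
45–59: 1532 × 0.954 = 1462
60–74: 7223 × 0.933 = 6739
Net migration: 15–29 − 160 → 3666
End of period: [1207, 3666, 4326, 1462, 6739]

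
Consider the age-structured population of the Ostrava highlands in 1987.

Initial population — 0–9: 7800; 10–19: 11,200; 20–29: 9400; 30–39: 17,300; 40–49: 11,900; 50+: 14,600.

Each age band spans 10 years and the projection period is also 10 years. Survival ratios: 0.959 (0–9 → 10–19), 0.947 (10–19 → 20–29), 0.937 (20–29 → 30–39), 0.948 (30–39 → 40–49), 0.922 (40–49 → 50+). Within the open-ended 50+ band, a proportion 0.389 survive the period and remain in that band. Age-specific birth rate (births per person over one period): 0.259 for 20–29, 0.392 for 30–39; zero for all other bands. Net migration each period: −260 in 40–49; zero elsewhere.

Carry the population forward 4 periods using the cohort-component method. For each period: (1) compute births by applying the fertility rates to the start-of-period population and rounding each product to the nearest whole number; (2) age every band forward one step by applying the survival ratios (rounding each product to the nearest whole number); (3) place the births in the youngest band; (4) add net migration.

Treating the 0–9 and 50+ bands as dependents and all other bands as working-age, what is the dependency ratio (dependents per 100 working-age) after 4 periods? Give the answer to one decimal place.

— Period 1 —
Births: 9400 × 0.259 = 2435  |  17300 × 0.392 = 6782 → 9217
10–19: 7800 × 0.959 = 7480
20–29: 11200 × 0.947 = 10606
30–39: 9400 × 0.937 = 8808
40–49: 17300 × 0.948 = 16400
50+: 11900 × 0.922 + 14600 × 0.389 = 10972 + 5679 = 16651
Net migration: 40–49 − 260 → 16140
Population now: 0–9=9217, 10–19=7480, 20–29=10606, 30–39=8808, 40–49=16140, 50+=16651
— Period 2 —
Births: 10606 × 0.259 = 2747  |  8808 × 0.392 = 3453 → 6200
10–19: 9217 × 0.959 = 8839
20–29: 7480 × 0.947 = 7084
30–39: 10606 × 0.937 = 9938
40–49: 8808 × 0.948 = 8350
50+: 16140 × 0.922 + 16651 × 0.389 = 14881 + 6477 = 21358
Net migration: 40–49 − 260 → 8090
Population now: 0–9=6200, 10–19=8839, 20–29=7084, 30–39=9938, 40–49=8090, 50+=21358
— Period 3 —
Births: 7084 × 0.259 = 1835  |  9938 × 0.392 = 3896 → 5731
10–19: 6200 × 0.959 = 5946
20–29: 8839 × 0.947 = 8371
30–39: 7084 × 0.937 = 6638
40–49: 9938 × 0.948 = 9421
50+: 8090 × 0.922 + 21358 × 0.389 = 7459 + 8308 = 15767
Net migration: 40–49 − 260 → 9161
Population now: 0–9=5731, 10–19=5946, 20–29=8371, 30–39=6638, 40–49=9161, 50+=15767
— Period 4 —
Births: 8371 × 0.259 = 2168  |  6638 × 0.392 = 2602 → 4770
10–19: 5731 × 0.959 = 5496
20–29: 5946 × 0.947 = 5631
30–39: 8371 × 0.937 = 7844
40–49: 6638 × 0.948 = 6293
50+: 9161 × 0.922 + 15767 × 0.389 = 8446 + 6133 = 14579
Net migration: 40–49 − 260 → 6033
Population now: 0–9=4770, 10–19=5496, 20–29=5631, 30–39=7844, 40–49=6033, 50+=14579
Dependents (band 0–9 + band 50+) = 4770 + 14579 = 19349; working-age = 25004; ratio = 19349/25004 × 100 = 77.4

77.4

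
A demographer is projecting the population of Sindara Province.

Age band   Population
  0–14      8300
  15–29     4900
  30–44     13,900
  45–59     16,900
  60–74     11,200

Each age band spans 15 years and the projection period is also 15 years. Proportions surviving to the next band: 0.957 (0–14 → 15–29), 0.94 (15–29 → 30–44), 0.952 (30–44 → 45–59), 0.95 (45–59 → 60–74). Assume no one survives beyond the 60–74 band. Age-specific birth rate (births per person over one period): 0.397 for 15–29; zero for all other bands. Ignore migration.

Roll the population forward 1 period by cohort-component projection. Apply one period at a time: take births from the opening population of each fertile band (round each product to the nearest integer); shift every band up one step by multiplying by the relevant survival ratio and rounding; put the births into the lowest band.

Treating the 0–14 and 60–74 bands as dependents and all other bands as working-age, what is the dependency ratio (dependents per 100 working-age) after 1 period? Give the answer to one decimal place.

69.8

— Period 1 —
Births: 4900 × 0.397 = 1945
15–29: 8300 × 0.957 = 7943
30–44: 4900 × 0.94 = 4606
45–59: 13900 × 0.952 = 13233
60–74: 16900 × 0.95 = 16055
→ [1945, 7943, 4606, 13233, 16055]
Dependents (band 0–14 + band 60–74) = 1945 + 16055 = 18000; working-age = 25782; ratio = 18000/25782 × 100 = 69.8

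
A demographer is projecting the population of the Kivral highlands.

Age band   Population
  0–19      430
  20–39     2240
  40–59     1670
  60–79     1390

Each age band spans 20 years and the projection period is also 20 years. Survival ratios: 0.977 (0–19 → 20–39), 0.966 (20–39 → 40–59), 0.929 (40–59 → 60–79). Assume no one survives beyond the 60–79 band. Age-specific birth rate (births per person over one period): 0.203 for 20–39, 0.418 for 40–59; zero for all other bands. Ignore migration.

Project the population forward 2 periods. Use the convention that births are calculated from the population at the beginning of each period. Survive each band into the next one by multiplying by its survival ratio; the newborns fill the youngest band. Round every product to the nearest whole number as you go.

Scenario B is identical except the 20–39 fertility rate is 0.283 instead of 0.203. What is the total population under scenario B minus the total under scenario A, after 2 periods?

209

Numbering the bands 1..4 from youngest to oldest:
Period 1.
Births: 2240 × 0.203 = 455  |  1670 × 0.418 = 698 — total 1153
Band 2: 430 × 0.977 = 420
Band 3: 2240 × 0.966 = 2164
Band 4: 1670 × 0.929 = 1551
Population now: 0–19=1153, 20–39=420, 40–59=2164, 60–79=1551
Period 2.
Births: 420 × 0.203 = 85  |  2164 × 0.418 = 905 — total 990
Band 2: 1153 × 0.977 = 1126
Band 3: 420 × 0.966 = 406
Band 4: 2164 × 0.929 = 2010
Population now: 0–19=990, 20–39=1126, 40–59=406, 60–79=2010
Scenario A total after 2 periods: 4532
Scenario B projection —
Period 1.
Births: 2240 × 0.283 = 634  |  1670 × 0.418 = 698 — total 1332
Band 2: 430 × 0.977 = 420
Band 3: 2240 × 0.966 = 2164
Band 4: 1670 × 0.929 = 1551
Population now: 0–19=1332, 20–39=420, 40–59=2164, 60–79=1551
Period 2.
Births: 420 × 0.283 = 119  |  2164 × 0.418 = 905 — total 1024
Band 2: 1332 × 0.977 = 1301
Band 3: 420 × 0.966 = 406
Band 4: 2164 × 0.929 = 2010
Population now: 0–19=1024, 20–39=1301, 40–59=406, 60–79=2010
Scenario B total after 2 periods: 4741
Difference B − A = 4741 − 4532 = 209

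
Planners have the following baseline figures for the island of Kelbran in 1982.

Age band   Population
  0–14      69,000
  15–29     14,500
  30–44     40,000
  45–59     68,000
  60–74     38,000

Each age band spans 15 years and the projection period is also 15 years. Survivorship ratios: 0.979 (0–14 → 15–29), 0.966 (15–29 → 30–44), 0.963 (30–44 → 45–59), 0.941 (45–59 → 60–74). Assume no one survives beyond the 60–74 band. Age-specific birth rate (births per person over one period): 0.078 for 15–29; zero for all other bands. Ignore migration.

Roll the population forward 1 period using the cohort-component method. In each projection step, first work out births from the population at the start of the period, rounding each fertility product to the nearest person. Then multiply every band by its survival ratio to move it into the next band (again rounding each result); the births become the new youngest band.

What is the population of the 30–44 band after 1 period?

14007

After projecting period 1:
Births: 14500 * 0.078 = 1131
15–29: 69000 * 0.979 = 67551
30–44: 14500 * 0.966 = 14007
45–59: 40000 * 0.963 = 38520
60–74: 68000 * 0.941 = 63988
→ [1131, 67551, 14007, 38520, 63988]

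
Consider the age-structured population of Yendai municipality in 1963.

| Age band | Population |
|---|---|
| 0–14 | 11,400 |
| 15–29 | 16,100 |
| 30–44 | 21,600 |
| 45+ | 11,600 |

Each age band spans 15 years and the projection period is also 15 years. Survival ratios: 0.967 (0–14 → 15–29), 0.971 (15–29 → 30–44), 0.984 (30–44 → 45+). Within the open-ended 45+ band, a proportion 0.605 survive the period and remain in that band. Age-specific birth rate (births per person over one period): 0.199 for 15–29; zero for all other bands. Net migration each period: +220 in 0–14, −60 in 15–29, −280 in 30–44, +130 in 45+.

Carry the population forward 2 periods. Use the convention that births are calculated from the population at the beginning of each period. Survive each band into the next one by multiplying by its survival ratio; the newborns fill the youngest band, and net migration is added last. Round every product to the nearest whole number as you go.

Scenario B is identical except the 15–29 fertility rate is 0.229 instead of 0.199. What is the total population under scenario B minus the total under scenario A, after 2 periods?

796

— Period 1 —
Births: 16100 × 0.199 = 3204
15–29: 11400 × 0.967 = 11024
30–44: 16100 × 0.971 = 15633
45+: 21600 × 0.984 + 11600 × 0.605 = 21254 + 7018 = 28272
Net migration: 0–14 + 220 → 3424; 15–29 − 60 → 10964; 30–44 − 280 → 15353; 45+ + 130 → 28402
→ [3424, 10964, 15353, 28402]
— Period 2 —
Births: 10964 × 0.199 = 2182
15–29: 3424 × 0.967 = 3311
30–44: 10964 × 0.971 = 10646
45+: 15353 × 0.984 + 28402 × 0.605 = 15107 + 17183 = 32290
Net migration: 0–14 + 220 → 2402; 15–29 − 60 → 3251; 30–44 − 280 → 10366; 45+ + 130 → 32420
→ [2402, 3251, 10366, 32420]
Scenario A total after 2 periods: 48439
Scenario B projection —
— Period 1 —
Births: 16100 × 0.229 = 3687
15–29: 11400 × 0.967 = 11024
30–44: 16100 × 0.971 = 15633
45+: 21600 × 0.984 + 11600 × 0.605 = 21254 + 7018 = 28272
Net migration: 0–14 + 220 → 3907; 15–29 − 60 → 10964; 30–44 − 280 → 15353; 45+ + 130 → 28402
→ [3907, 10964, 15353, 28402]
— Period 2 —
Births: 10964 × 0.229 = 2511
15–29: 3907 × 0.967 = 3778
30–44: 10964 × 0.971 = 10646
45+: 15353 × 0.984 + 28402 × 0.605 = 15107 + 17183 = 32290
Net migration: 0–14 + 220 → 2731; 15–29 − 60 → 3718; 30–44 − 280 → 10366; 45+ + 130 → 32420
→ [2731, 3718, 10366, 32420]
Scenario B total after 2 periods: 49235
Difference B − A = 49235 − 48439 = 796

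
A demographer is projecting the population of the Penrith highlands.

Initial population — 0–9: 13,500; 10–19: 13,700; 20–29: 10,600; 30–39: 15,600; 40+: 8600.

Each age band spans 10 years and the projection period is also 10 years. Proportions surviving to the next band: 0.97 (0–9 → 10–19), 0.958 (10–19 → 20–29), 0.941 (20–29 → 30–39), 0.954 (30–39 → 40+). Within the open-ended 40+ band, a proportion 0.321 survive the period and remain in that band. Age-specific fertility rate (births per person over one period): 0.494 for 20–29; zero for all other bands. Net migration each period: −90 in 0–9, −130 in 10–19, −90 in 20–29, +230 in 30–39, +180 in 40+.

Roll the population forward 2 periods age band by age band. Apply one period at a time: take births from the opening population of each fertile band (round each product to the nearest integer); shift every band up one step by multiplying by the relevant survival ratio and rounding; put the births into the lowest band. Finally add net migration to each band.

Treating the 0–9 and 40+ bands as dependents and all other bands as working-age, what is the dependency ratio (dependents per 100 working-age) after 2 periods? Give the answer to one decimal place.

(Bands numbered youngest = 1 to oldest = 5.)
Period 1:
Births: 10600 * 0.494 = 5236
Band 2: 13500 * 0.97 = 13095
Band 3: 13700 * 0.958 = 13125
Band 4: 10600 * 0.941 = 9975
Band 5: 15600 * 0.954 + 8600 * 0.321 = 14882 + 2761 = 17643
Net migration: Band 1 − 90 → 5146; Band 2 − 130 → 12965; Band 3 − 90 → 13035; Band 4 + 230 → 10205; Band 5 + 180 → 17823
Giving 5146 / 12965 / 13035 / 10205 / 17823.
Period 2:
Births: 13035 * 0.494 = 6439
Band 2: 5146 * 0.97 = 4992
Band 3: 12965 * 0.958 = 12420
Band 4: 13035 * 0.941 = 12266
Band 5: 10205 * 0.954 + 17823 * 0.321 = 9736 + 5721 = 15457
Net migration: Band 1 − 90 → 6349; Band 2 − 130 → 4862; Band 3 − 90 → 12330; Band 4 + 230 → 12496; Band 5 + 180 → 15637
Giving 6349 / 4862 / 12330 / 12496 / 15637.
Dependents (band 0–9 + band 40+) = 6349 + 15637 = 21986; working-age = 29688; ratio = 21986/29688 × 100 = 74.1

74.1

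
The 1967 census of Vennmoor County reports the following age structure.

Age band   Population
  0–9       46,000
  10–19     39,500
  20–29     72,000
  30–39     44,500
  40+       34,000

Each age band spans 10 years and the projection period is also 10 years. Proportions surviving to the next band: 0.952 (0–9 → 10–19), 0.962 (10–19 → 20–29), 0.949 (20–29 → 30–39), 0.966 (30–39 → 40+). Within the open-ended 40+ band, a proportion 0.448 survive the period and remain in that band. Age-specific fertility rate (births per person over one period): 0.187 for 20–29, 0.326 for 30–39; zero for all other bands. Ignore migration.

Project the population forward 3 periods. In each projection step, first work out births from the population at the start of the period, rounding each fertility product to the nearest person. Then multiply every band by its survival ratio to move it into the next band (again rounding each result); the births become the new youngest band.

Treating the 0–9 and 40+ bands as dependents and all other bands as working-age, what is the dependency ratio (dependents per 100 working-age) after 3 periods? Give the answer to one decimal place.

Call the groups 1 to 5, youngest first.
[period 1]
Births: 72000 × 0.187 = 13464  |  44500 × 0.326 = 14507 — total 27971
Group 2: 46000 × 0.952 = 43792
Group 3: 39500 × 0.962 = 37999
Group 4: 72000 × 0.949 = 68328
Group 5: 44500 × 0.966 + 34000 × 0.448 = 42987 + 15232 = 58219
Population now: 0–9=27971, 10–19=43792, 20–29=37999, 30–39=68328, 40+=58219
[period 2]
Births: 37999 × 0.187 = 7106  |  68328 × 0.326 = 22275 — total 29381
Group 2: 27971 × 0.952 = 26628
Group 3: 43792 × 0.962 = 42128
Group 4: 37999 × 0.949 = 36061
Group 5: 68328 × 0.966 + 58219 × 0.448 = 66005 + 26082 = 92087
Population now: 0–9=29381, 10–19=26628, 20–29=42128, 30–39=36061, 40+=92087
[period 3]
Births: 42128 × 0.187 = 7878  |  36061 × 0.326 = 11756 — total 19634
Group 2: 29381 × 0.952 = 27971
Group 3: 26628 × 0.962 = 25616
Group 4: 42128 × 0.949 = 39979
Group 5: 36061 × 0.966 + 92087 × 0.448 = 34835 + 41255 = 76090
Population now: 0–9=19634, 10–19=27971, 20–29=25616, 30–39=39979, 40+=76090
Dependents (band 0–9 + band 40+) = 19634 + 76090 = 95724; working-age = 93566; ratio = 95724/93566 × 100 = 102.3

102.3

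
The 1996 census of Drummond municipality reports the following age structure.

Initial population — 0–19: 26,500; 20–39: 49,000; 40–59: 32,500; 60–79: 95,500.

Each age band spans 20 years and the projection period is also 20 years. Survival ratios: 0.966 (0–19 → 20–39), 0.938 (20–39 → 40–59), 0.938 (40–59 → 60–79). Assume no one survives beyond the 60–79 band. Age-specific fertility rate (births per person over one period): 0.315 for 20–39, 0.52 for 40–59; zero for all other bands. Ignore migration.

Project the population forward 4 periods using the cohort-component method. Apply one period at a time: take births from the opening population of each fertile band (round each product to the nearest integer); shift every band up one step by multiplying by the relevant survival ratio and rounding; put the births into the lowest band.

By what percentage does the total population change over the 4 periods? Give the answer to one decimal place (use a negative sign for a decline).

-49.4

Call the groups 1 to 4, youngest first.
Period 1:
Births: 49000 * 0.315 = 15435 ; 32500 * 0.52 = 16900 — total 32335
Group 2: 26500 * 0.966 = 25599
Group 3: 49000 * 0.938 = 45962
Group 4: 32500 * 0.938 = 30485
→ [32335, 25599, 45962, 30485]
Period 2:
Births: 25599 * 0.315 = 8064 ; 45962 * 0.52 = 23900 — total 31964
Group 2: 32335 * 0.966 = 31236
Group 3: 25599 * 0.938 = 24012
Group 4: 45962 * 0.938 = 43112
→ [31964, 31236, 24012, 43112]
Period 3:
Births: 31236 * 0.315 = 9839 ; 24012 * 0.52 = 12486 — total 22325
Group 2: 31964 * 0.966 = 30877
Group 3: 31236 * 0.938 = 29299
Group 4: 24012 * 0.938 = 22523
→ [22325, 30877, 29299, 22523]
Period 4:
Births: 30877 * 0.315 = 9726 ; 29299 * 0.52 = 15235 — total 24961
Group 2: 22325 * 0.966 = 21566
Group 3: 30877 * 0.938 = 28963
Group 4: 29299 * 0.938 = 27482
→ [24961, 21566, 28963, 27482]
Total: 203500 → 102972; change = -100528; percentage change = -49.4%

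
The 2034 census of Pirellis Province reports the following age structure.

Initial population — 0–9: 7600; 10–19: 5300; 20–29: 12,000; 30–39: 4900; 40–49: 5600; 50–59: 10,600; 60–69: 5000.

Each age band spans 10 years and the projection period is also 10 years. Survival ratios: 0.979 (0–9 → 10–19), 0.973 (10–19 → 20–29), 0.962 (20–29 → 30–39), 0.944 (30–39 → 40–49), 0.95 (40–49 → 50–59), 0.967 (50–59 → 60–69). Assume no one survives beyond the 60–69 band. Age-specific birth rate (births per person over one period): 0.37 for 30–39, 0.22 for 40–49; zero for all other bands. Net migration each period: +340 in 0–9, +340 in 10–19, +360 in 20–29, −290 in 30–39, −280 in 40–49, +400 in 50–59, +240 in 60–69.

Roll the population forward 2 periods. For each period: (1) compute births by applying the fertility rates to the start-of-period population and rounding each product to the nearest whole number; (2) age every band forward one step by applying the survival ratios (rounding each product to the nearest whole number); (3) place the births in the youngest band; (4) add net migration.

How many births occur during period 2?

(Groups numbered youngest = 1 to oldest = 7.)
Period 1:
Births: 4900 × 0.37 = 1813, 5600 × 0.22 = 1232 → total 3045
Group 2: 7600 × 0.979 = 7440
Group 3: 5300 × 0.973 = 5157
Group 4: 12000 × 0.962 = 11544
Group 5: 4900 × 0.944 = 4626
Group 6: 5600 × 0.95 = 5320
Group 7: 10600 × 0.967 = 10250
Net migration: Group 1 + 340 → 3385; Group 2 + 340 → 7780; Group 3 + 360 → 5517; Group 4 − 290 → 11254; Group 5 − 280 → 4346; Group 6 + 400 → 5720; Group 7 + 240 → 10490
End of period: [3385, 7780, 5517, 11254, 4346, 5720, 10490]
Period 2:
Births: 11254 × 0.37 = 4164, 4346 × 0.22 = 956 → total 5120
Group 2: 3385 × 0.979 = 3314
Group 3: 7780 × 0.973 = 7570
Group 4: 5517 × 0.962 = 5307
Group 5: 11254 × 0.944 = 10624
Group 6: 4346 × 0.95 = 4129
Group 7: 5720 × 0.967 = 5531
Net migration: Group 1 + 340 → 5460; Group 2 + 340 → 3654; Group 3 + 360 → 7930; Group 4 − 290 → 5017; Group 5 − 280 → 10344; Group 6 + 400 → 4529; Group 7 + 240 → 5771
End of period: [5460, 3654, 7930, 5017, 10344, 4529, 5771]

5120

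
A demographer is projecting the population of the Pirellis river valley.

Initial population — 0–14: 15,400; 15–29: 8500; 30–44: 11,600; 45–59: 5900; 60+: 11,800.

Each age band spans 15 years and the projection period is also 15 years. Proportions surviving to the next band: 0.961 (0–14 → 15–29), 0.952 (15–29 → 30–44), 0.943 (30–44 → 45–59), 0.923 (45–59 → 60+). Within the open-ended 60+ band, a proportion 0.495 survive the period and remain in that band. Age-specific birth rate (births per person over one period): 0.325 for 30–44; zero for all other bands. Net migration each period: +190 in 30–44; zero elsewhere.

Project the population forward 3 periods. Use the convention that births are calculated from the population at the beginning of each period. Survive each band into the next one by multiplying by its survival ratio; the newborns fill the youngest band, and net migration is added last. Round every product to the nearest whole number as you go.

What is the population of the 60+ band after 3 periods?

Call the groups 1 to 5, youngest first.
— Period 1 —
Births: 11600 × 0.325 = 3770
Group 2: 15400 × 0.961 = 14799
Group 3: 8500 × 0.952 = 8092
Group 4: 11600 × 0.943 = 10939
Group 5: 5900 × 0.923 + 11800 × 0.495 = 5446 + 5841 = 11287
Net migration: Group 3 + 190 → 8282
Giving 3770 / 14799 / 8282 / 10939 / 11287.
— Period 2 —
Births: 8282 × 0.325 = 2692
Group 2: 3770 × 0.961 = 3623
Group 3: 14799 × 0.952 = 14089
Group 4: 8282 × 0.943 = 7810
Group 5: 10939 × 0.923 + 11287 × 0.495 = 10097 + 5587 = 15684
Net migration: Group 3 + 190 → 14279
Giving 2692 / 3623 / 14279 / 7810 / 15684.
— Period 3 —
Births: 14279 × 0.325 = 4641
Group 2: 2692 × 0.961 = 2587
Group 3: 3623 × 0.952 = 3449
Group 4: 14279 × 0.943 = 13465
Group 5: 7810 × 0.923 + 15684 × 0.495 = 7209 + 7764 = 14973
Net migration: Group 3 + 190 → 3639
Giving 4641 / 2587 / 3639 / 13465 / 14973.

14973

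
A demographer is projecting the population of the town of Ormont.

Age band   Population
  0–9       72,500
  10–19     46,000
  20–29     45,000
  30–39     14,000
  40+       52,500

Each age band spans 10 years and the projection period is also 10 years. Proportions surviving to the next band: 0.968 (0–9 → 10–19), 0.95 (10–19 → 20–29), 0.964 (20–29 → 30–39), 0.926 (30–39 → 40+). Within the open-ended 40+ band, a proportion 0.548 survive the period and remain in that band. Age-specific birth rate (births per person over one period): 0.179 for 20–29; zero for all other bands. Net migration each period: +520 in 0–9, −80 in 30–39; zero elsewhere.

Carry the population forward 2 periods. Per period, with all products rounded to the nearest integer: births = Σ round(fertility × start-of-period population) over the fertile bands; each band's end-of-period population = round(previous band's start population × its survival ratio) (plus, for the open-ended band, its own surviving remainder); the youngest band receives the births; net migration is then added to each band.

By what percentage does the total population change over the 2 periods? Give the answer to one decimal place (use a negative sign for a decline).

-18.1

[period 1]
Births: 45000 × 0.179 = 8055
10–19: 72500 × 0.968 = 70180
20–29: 46000 × 0.95 = 43700
30–39: 45000 × 0.964 = 43380
40+: 14000 × 0.926 + 52500 × 0.548 = 12964 + 28770 = 41734
Net migration: 0–9 + 520 → 8575; 30–39 − 80 → 43300
Population now: 0–9=8575, 10–19=70180, 20–29=43700, 30–39=43300, 40+=41734
[period 2]
Births: 43700 × 0.179 = 7822
10–19: 8575 × 0.968 = 8301
20–29: 70180 × 0.95 = 66671
30–39: 43700 × 0.964 = 42127
40+: 43300 × 0.926 + 41734 × 0.548 = 40096 + 22870 = 62966
Net migration: 0–9 + 520 → 8342; 30–39 − 80 → 42047
Population now: 0–9=8342, 10–19=8301, 20–29=66671, 30–39=42047, 40+=62966
Total: 230000 → 188327; change = -41673; percentage change = -18.1%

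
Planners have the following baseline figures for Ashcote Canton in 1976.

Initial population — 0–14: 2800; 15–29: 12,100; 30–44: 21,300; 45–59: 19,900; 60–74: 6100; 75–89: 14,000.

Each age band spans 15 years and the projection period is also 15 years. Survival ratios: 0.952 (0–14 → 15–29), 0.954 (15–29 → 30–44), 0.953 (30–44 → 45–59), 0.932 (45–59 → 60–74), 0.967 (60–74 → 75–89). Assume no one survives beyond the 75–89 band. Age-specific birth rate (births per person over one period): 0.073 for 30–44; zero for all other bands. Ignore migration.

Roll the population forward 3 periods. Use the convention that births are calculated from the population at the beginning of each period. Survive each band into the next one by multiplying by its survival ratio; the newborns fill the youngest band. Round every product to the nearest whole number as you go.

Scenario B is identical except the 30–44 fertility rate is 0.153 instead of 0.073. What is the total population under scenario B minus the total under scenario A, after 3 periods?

Period 1.
Births: 21300 × 0.073 = 1555
15–29: 2800 × 0.952 = 2666
30–44: 12100 × 0.954 = 11543
45–59: 21300 × 0.953 = 20299
60–74: 19900 × 0.932 = 18547
75–89: 6100 × 0.967 = 5899
End of period: [1555, 2666, 11543, 20299, 18547, 5899]
Period 2.
Births: 11543 × 0.073 = 843
15–29: 1555 × 0.952 = 1480
30–44: 2666 × 0.954 = 2543
45–59: 11543 × 0.953 = 11000
60–74: 20299 × 0.932 = 18919
75–89: 18547 × 0.967 = 17935
End of period: [843, 1480, 2543, 11000, 18919, 17935]
Period 3.
Births: 2543 × 0.073 = 186
15–29: 843 × 0.952 = 803
30–44: 1480 × 0.954 = 1412
45–59: 2543 × 0.953 = 2423
60–74: 11000 × 0.932 = 10252
75–89: 18919 × 0.967 = 18295
End of period: [186, 803, 1412, 2423, 10252, 18295]
Scenario A total after 3 periods: 33371
Scenario B projection —
Period 1.
Births: 21300 × 0.153 = 3259
15–29: 2800 × 0.952 = 2666
30–44: 12100 × 0.954 = 11543
45–59: 21300 × 0.953 = 20299
60–74: 19900 × 0.932 = 18547
75–89: 6100 × 0.967 = 5899
End of period: [3259, 2666, 11543, 20299, 18547, 5899]
Period 2.
Births: 11543 × 0.153 = 1766
15–29: 3259 × 0.952 = 3103
30–44: 2666 × 0.954 = 2543
45–59: 11543 × 0.953 = 11000
60–74: 20299 × 0.932 = 18919
75–89: 18547 × 0.967 = 17935
End of period: [1766, 3103, 2543, 11000, 18919, 17935]
Period 3.
Births: 2543 × 0.153 = 389
15–29: 1766 × 0.952 = 1681
30–44: 3103 × 0.954 = 2960
45–59: 2543 × 0.953 = 2423
60–74: 11000 × 0.932 = 10252
75–89: 18919 × 0.967 = 18295
End of period: [389, 1681, 2960, 2423, 10252, 18295]
Scenario B total after 3 periods: 36000
Difference B − A = 36000 − 33371 = 2629

2629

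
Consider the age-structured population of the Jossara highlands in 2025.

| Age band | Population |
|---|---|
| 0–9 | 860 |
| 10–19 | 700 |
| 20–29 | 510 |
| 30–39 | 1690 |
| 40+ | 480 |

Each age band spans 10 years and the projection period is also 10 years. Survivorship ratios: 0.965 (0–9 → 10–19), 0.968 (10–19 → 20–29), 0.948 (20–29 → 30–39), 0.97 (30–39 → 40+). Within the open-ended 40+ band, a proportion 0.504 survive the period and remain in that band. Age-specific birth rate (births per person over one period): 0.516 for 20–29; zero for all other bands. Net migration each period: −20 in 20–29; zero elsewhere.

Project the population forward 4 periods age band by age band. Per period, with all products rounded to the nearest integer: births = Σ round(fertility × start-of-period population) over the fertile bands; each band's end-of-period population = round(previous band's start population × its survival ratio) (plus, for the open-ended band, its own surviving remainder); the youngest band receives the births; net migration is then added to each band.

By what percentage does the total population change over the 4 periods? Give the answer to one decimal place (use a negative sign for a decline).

-43.3

Let group 1 be 0–9 through group 5 = 40+.
After projecting period 1:
Births: 510 * 0.516 = 263
Group 2: 860 * 0.965 = 830
Group 3: 700 * 0.968 = 678
Group 4: 510 * 0.948 = 483
Group 5: 1690 * 0.97 + 480 * 0.504 = 1639 + 242 = 1881
Net migration: Group 3 − 20 → 658
Giving 263 / 830 / 658 / 483 / 1881.
After projecting period 2:
Births: 658 * 0.516 = 340
Group 2: 263 * 0.965 = 254
Group 3: 830 * 0.968 = 803
Group 4: 658 * 0.948 = 624
Group 5: 483 * 0.97 + 1881 * 0.504 = 469 + 948 = 1417
Net migration: Group 3 − 20 → 783
Giving 340 / 254 / 783 / 624 / 1417.
After projecting period 3:
Births: 783 * 0.516 = 404
Group 2: 340 * 0.965 = 328
Group 3: 254 * 0.968 = 246
Group 4: 783 * 0.948 = 742
Group 5: 624 * 0.97 + 1417 * 0.504 = 605 + 714 = 1319
Net migration: Group 3 − 20 → 226
Giving 404 / 328 / 226 / 742 / 1319.
After projecting period 4:
Births: 226 * 0.516 = 117
Group 2: 404 * 0.965 = 390
Group 3: 328 * 0.968 = 318
Group 4: 226 * 0.948 = 214
Group 5: 742 * 0.97 + 1319 * 0.504 = 720 + 665 = 1385
Net migration: Group 3 − 20 → 298
Giving 117 / 390 / 298 / 214 / 1385.
Total: 4240 → 2404; change = -1836; percentage change = -43.3%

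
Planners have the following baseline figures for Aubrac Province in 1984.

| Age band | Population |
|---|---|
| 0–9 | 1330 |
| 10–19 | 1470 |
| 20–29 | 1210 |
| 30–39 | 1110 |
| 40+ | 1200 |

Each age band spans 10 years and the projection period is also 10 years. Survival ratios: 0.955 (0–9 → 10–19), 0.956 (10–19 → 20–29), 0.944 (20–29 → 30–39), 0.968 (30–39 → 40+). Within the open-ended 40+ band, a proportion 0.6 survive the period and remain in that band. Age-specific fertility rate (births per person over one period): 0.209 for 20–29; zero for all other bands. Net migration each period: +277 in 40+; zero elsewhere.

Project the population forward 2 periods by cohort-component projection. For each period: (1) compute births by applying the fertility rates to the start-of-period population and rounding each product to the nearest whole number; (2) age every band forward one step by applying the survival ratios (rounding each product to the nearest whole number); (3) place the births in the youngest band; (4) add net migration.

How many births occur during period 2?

— Period 1 —
Births: 1210 × 0.209 = 253
10–19: 1330 × 0.955 = 1270
20–29: 1470 × 0.956 = 1405
30–39: 1210 × 0.944 = 1142
40+: 1110 × 0.968 + 1200 × 0.6 = 1074 + 720 = 1794
Net migration: 40+ + 277 → 2071
→ [253, 1270, 1405, 1142, 2071]
— Period 2 —
Births: 1405 × 0.209 = 294
10–19: 253 × 0.955 = 242
20–29: 1270 × 0.956 = 1214
30–39: 1405 × 0.944 = 1326
40+: 1142 × 0.968 + 2071 × 0.6 = 1105 + 1243 = 2348
Net migration: 40+ + 277 → 2625
→ [294, 242, 1214, 1326, 2625]

294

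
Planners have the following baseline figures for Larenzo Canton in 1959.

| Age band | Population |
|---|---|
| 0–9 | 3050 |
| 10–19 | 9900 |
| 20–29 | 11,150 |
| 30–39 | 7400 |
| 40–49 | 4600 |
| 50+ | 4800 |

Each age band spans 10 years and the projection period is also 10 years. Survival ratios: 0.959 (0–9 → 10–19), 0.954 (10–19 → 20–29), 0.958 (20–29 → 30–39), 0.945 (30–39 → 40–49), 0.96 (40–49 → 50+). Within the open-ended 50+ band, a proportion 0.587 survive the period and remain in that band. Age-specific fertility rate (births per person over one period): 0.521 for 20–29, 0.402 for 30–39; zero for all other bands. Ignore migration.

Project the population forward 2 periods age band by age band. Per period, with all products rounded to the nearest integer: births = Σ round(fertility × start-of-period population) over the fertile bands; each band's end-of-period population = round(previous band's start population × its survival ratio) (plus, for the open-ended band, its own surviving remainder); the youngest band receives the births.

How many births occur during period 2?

9215

[period 1]
Births: 11150 * 0.521 = 5809 ; 7400 * 0.402 = 2975 → total 8784
10–19: 3050 * 0.959 = 2925
20–29: 9900 * 0.954 = 9445
30–39: 11150 * 0.958 = 10682
40–49: 7400 * 0.945 = 6993
50+: 4600 * 0.96 + 4800 * 0.587 = 4416 + 2818 = 7234
Population now: 0–9=8784, 10–19=2925, 20–29=9445, 30–39=10682, 40–49=6993, 50+=7234
[period 2]
Births: 9445 * 0.521 = 4921 ; 10682 * 0.402 = 4294 → total 9215
10–19: 8784 * 0.959 = 8424
20–29: 2925 * 0.954 = 2790
30–39: 9445 * 0.958 = 9048
40–49: 10682 * 0.945 = 10094
50+: 6993 * 0.96 + 7234 * 0.587 = 6713 + 4246 = 10959
Population now: 0–9=9215, 10–19=8424, 20–29=2790, 30–39=9048, 40–49=10094, 50+=10959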